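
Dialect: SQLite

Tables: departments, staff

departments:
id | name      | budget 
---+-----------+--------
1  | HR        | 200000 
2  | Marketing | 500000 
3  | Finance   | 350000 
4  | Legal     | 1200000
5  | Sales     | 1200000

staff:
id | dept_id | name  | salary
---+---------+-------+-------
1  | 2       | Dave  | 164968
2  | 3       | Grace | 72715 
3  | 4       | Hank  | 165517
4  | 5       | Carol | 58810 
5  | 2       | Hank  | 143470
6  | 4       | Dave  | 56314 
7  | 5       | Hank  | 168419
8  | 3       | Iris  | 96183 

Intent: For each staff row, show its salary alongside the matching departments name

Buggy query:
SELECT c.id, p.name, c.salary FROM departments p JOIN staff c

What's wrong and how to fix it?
Bug: Missing join condition: each staff row is matched to all departments rows instead of just its own

Fix: Add ON c.dept_id = p.id to the JOIN

Corrected query:
SELECT c.id, p.name, c.salary FROM departments p JOIN staff c ON c.dept_id = p.id

Result:
id | name      | salary
---+-----------+-------
1  | Marketing | 164968
2  | Finance   | 72715 
3  | Legal     | 165517
4  | Sales     | 58810 
5  | Marketing | 143470
6  | Legal     | 56314 
7  | Sales     | 168419
8  | Finance   | 96183 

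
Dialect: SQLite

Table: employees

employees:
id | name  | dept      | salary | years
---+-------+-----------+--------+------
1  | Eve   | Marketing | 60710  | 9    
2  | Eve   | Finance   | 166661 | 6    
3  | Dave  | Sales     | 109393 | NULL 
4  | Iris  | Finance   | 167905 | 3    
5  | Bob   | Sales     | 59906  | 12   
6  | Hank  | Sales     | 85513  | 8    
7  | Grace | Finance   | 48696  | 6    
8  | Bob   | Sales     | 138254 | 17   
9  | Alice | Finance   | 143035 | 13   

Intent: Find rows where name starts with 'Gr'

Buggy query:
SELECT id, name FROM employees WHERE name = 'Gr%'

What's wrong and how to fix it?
Bug: '=' compares the literal string including the % character; pattern matching needs LIKE

Fix: Replace '=' with LIKE so 'Gr%' is treated as a pattern

Corrected query:
SELECT id, name FROM employees WHERE name LIKE 'Gr%'

Result:
id | name 
---+------
7  | Grace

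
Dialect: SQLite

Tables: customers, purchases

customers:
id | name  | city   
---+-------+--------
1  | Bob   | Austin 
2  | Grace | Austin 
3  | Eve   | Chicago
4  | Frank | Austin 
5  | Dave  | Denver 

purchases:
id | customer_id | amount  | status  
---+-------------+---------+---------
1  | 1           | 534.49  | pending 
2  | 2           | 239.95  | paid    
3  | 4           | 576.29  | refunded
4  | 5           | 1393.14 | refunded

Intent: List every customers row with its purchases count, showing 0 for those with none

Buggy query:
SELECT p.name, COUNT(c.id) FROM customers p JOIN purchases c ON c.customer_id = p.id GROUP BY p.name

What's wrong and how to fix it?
Bug: INNER JOIN drops customers rows that have no matching purchases rows

Fix: Use LEFT JOIN so parents without children still appear (COUNT(c.id) gives 0)

Corrected query:
SELECT p.name, COUNT(c.id) FROM customers p LEFT JOIN purchases c ON c.customer_id = p.id GROUP BY p.name

Result:
name  | COUNT(c.id)
------+------------
Bob   | 1          
Dave  | 1          
Eve   | 0          
Frank | 1          
Grace | 1          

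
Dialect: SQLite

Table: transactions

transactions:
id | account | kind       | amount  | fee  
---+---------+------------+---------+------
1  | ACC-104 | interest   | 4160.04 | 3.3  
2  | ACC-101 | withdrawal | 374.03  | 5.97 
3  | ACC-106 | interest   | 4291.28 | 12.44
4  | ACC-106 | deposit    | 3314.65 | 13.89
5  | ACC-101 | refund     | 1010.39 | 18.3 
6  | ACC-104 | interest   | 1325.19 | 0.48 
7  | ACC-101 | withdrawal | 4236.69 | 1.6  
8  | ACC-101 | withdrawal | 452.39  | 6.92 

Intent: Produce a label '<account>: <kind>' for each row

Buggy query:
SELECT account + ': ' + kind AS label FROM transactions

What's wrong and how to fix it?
Bug: SQLite uses || for string concatenation; + coerces text to numbers (yielding 0)

Fix: Use the || operator for string concatenation

Corrected query:
SELECT account || ': ' || kind AS label FROM transactions

Result:
label              
-------------------
ACC-104: interest  
ACC-101: withdrawal
ACC-106: interest  
ACC-106: deposit   
ACC-101: refund    
ACC-104: interest  
ACC-101: withdrawal
ACC-101: withdrawal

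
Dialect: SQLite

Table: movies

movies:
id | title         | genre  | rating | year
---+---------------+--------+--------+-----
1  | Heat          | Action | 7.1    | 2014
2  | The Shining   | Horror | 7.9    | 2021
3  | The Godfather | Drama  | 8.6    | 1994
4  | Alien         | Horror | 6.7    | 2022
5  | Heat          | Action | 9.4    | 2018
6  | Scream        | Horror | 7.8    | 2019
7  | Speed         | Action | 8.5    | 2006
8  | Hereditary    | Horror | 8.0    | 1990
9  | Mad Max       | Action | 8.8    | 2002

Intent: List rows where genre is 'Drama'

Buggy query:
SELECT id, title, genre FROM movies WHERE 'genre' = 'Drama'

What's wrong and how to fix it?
Bug: 'genre' in single quotes is a string literal, not the column; the comparison is literal-vs-literal and never true

Fix: Remove the quotes around the column name (or use double quotes for an identifier)

Corrected query:
SELECT id, title, genre FROM movies WHERE genre = 'Drama'

Result:
id | title         | genre
---+---------------+------
3  | The Godfather | Drama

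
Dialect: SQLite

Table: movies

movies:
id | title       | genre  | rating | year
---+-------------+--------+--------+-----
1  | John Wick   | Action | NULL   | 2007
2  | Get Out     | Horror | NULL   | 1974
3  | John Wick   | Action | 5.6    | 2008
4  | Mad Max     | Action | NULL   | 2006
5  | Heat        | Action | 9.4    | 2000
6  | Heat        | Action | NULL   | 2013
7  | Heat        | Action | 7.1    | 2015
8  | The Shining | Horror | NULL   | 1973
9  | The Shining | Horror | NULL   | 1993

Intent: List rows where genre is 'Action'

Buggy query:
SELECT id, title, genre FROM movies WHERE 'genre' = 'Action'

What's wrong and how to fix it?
Bug: 'genre' in single quotes is a string literal, not the column; the comparison is literal-vs-literal and never true

Fix: Remove the quotes around the column name (or use double quotes for an identifier)

Corrected query:
SELECT id, title, genre FROM movies WHERE genre = 'Action'

Result:
id | title     | genre 
---+-----------+-------
1  | John Wick | Action
3  | John Wick | Action
4  | Mad Max   | Action
5  | Heat      | Action
6  | Heat      | Action
7  | Heat      | Action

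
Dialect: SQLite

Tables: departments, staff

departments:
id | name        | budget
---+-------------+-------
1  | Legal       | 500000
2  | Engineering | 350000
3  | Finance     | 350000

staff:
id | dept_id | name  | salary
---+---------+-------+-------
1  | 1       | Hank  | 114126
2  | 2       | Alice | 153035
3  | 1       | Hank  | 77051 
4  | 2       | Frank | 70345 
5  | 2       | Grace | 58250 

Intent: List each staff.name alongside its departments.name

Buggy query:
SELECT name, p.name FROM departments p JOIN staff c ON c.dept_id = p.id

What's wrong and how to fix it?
Bug: Both tables have a 'name' column; the unqualified reference is ambiguous

Fix: Prefix ambiguous columns with the table alias

Corrected query:
SELECT c.name, p.name FROM departments p JOIN staff c ON c.dept_id = p.id

Result:
name  | name       
------+------------
Hank  | Legal      
Alice | Engineering
Hank  | Legal      
Frank | Engineering
Grace | Engineering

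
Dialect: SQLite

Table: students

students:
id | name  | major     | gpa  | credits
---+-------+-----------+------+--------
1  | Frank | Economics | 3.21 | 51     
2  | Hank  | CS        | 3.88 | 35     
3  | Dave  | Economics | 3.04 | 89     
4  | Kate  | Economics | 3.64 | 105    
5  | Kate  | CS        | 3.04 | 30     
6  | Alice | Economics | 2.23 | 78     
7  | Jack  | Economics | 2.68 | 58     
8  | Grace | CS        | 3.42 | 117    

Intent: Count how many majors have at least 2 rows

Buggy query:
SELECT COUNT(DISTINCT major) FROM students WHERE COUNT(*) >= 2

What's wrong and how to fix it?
Bug: COUNT(*) cannot appear in WHERE; the per-group count doesn't exist yet

Fix: Group first with HAVING COUNT(*) >= 2, then COUNT the resulting groups

Corrected query:
SELECT COUNT(*) FROM (SELECT major FROM students GROUP BY major HAVING COUNT(*) >= 2)

Result:
COUNT(*)
--------
2       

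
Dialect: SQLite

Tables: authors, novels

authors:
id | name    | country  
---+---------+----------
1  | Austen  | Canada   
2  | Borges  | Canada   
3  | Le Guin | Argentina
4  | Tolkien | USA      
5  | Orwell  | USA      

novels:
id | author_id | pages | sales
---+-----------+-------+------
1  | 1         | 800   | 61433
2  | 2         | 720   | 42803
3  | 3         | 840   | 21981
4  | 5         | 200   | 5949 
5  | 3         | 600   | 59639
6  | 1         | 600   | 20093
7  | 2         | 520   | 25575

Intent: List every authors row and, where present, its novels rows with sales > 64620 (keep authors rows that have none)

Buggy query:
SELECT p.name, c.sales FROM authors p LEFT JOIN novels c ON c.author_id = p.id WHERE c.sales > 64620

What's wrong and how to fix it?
Bug: Filtering c.sales in WHERE discards the NULL rows produced by LEFT JOIN, turning it into an inner join

Fix: Put 'c.sales > 64620' in the JOIN's ON clause instead of WHERE

Corrected query:
SELECT p.name, c.sales FROM authors p LEFT JOIN novels c ON c.author_id = p.id AND c.sales > 64620

Result:
name    | sales
--------+------
Austen  | NULL 
Borges  | NULL 
Le Guin | NULL 
Tolkien | NULL 
Orwell  | NULL 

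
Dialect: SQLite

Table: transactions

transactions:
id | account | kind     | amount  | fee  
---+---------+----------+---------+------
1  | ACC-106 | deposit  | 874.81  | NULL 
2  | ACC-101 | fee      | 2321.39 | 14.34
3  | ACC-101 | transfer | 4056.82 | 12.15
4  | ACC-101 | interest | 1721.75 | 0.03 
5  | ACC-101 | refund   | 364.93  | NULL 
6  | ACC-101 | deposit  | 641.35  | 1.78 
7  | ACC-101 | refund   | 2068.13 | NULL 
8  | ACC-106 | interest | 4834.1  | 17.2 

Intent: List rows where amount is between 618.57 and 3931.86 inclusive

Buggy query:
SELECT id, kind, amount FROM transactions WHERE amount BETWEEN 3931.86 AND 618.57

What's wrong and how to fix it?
Bug: BETWEEN expects the lower bound first; with 3931.86 AND 618.57 the range is empty

Fix: Write BETWEEN 618.57 AND 3931.86

Corrected query:
SELECT id, kind, amount FROM transactions WHERE amount BETWEEN 618.57 AND 3931.86

Result:
id | kind     | amount 
---+----------+--------
1  | deposit  | 874.81 
2  | fee      | 2321.39
4  | interest | 1721.75
6  | deposit  | 641.35 
7  | refund   | 2068.13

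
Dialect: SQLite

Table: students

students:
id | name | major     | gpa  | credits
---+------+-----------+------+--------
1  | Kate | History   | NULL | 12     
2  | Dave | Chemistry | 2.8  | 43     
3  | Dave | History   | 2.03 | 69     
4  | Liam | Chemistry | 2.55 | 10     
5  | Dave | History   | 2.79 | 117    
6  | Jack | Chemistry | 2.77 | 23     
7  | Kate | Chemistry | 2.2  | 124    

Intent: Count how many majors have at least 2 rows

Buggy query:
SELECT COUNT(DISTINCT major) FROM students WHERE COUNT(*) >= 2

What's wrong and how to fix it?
Bug: WHERE filters individual rows, not groups, so a group-level COUNT is invalid there

Fix: Group first with HAVING COUNT(*) >= 2, then COUNT the resulting groups

Corrected query:
SELECT COUNT(*) FROM (SELECT major FROM students GROUP BY major HAVING COUNT(*) >= 2)

Result:
COUNT(*)
--------
2       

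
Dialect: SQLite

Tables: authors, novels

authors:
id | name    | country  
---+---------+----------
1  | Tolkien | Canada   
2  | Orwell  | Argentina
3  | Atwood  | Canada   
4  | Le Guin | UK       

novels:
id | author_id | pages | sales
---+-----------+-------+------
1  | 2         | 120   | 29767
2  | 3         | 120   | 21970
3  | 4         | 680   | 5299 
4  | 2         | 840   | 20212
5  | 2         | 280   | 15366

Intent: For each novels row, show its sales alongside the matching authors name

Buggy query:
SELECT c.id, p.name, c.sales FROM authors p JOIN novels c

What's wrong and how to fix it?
Bug: JOIN with no ON clause produces a cartesian product; every novels row pairs with every authors row

Fix: Specify the join condition linking the foreign key to the parent id

Corrected query:
SELECT c.id, p.name, c.sales FROM authors p JOIN novels c ON c.author_id = p.id

Result:
id | name    | sales
---+---------+------
1  | Orwell  | 29767
2  | Atwood  | 21970
3  | Le Guin | 5299 
4  | Orwell  | 20212
5  | Orwell  | 15366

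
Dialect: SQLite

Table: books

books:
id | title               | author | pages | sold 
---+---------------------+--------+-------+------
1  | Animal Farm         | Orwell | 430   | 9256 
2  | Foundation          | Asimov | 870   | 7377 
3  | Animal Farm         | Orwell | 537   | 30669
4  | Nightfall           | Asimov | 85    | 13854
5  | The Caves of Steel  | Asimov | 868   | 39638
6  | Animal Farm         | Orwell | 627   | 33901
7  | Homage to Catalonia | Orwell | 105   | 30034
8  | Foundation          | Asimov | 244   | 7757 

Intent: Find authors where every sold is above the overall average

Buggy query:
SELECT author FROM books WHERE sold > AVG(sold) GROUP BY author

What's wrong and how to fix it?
Bug: WHERE evaluates per row before aggregation, so AVG() is unavailable

Fix: Use a subquery for AVG and a HAVING MIN(...) filter so the condition holds for every row in the group

Corrected query:
SELECT author FROM books GROUP BY author HAVING MIN(sold) > (SELECT AVG(sold) FROM books)

Result:
(no rows)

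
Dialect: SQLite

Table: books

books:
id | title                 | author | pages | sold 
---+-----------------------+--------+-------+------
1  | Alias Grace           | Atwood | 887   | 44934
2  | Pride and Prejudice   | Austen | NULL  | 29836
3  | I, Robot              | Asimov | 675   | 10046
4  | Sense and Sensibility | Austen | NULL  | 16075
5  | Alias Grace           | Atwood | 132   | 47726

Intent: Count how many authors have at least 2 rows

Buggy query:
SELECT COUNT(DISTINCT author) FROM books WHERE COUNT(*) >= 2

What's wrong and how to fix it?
Bug: COUNT(*) cannot appear in WHERE; the per-group count doesn't exist yet

Fix: Use a subquery that GROUPs and filters with HAVING, then count its rows

Corrected query:
SELECT COUNT(*) FROM (SELECT author FROM books GROUP BY author HAVING COUNT(*) >= 2)

Result:
COUNT(*)
--------
2       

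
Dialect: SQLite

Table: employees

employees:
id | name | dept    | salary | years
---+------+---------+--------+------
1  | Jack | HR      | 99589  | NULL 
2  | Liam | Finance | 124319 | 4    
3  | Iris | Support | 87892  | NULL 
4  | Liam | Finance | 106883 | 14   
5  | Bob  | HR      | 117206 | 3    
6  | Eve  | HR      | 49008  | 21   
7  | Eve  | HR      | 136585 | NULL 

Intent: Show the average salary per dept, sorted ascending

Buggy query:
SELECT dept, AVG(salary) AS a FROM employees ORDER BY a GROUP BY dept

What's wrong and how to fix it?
Bug: GROUP BY must precede ORDER BY

Fix: Move ORDER BY to the end, after GROUP BY

Corrected query:
SELECT dept, AVG(salary) AS a FROM employees GROUP BY dept ORDER BY a

Result:
dept    | a     
--------+-------
Support | 87892 
HR      | 100597
Finance | 115601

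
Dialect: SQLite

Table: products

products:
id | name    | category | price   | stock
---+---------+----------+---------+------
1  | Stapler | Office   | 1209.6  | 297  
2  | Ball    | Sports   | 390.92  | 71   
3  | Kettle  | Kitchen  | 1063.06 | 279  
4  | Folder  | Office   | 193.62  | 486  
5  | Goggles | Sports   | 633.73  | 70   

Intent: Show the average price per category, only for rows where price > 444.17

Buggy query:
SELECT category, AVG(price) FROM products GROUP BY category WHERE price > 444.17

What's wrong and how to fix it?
Bug: Row-level WHERE must come before GROUP BY in the clause order

Fix: Move the WHERE clause before GROUP BY

Corrected query:
SELECT category, AVG(price) FROM products WHERE price > 444.17 GROUP BY category

Result:
category | AVG(price)
---------+-----------
Kitchen  | 1063.06   
Office   | 1209.6    
Sports   | 633.73    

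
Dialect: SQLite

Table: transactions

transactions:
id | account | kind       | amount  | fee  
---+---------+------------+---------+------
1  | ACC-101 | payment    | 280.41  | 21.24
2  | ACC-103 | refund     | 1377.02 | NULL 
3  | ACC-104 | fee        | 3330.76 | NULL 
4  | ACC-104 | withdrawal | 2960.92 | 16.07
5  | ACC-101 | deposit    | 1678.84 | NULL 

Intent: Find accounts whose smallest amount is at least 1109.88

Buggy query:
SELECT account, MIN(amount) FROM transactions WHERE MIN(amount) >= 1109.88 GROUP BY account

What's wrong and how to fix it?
Bug: Aggregates like MIN are computed per group after WHERE runs

Fix: Use HAVING for the per-group MIN condition

Corrected query:
SELECT account, MIN(amount) FROM transactions GROUP BY account HAVING MIN(amount) >= 1109.88

Result:
account | MIN(amount)
--------+------------
ACC-103 | 1377.02    
ACC-104 | 2960.92    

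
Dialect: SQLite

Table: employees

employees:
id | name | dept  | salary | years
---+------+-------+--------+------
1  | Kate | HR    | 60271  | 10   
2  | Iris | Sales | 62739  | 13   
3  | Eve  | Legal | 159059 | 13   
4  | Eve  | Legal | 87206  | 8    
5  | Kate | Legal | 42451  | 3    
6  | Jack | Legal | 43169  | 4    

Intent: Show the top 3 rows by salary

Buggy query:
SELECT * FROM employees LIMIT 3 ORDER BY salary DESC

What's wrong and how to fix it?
Bug: LIMIT must come after ORDER BY

Fix: Sort with ORDER BY, then apply LIMIT

Corrected query:
SELECT * FROM employees ORDER BY salary DESC LIMIT 3

Result:
id | name | dept  | salary | years
---+------+-------+--------+------
3  | Eve  | Legal | 159059 | 13   
4  | Eve  | Legal | 87206  | 8    
2  | Iris | Sales | 62739  | 13   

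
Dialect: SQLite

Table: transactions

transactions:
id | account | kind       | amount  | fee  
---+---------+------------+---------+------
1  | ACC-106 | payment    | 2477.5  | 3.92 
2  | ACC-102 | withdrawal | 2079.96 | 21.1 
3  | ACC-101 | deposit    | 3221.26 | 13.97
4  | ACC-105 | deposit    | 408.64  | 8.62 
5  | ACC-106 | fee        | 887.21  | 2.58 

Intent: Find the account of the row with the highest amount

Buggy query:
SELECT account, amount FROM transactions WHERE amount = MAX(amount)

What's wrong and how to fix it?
Bug: MAX(amount) is an aggregate and cannot be used directly in WHERE

Fix: Use a subquery: WHERE amount = (SELECT MAX(amount) FROM transactions)

Corrected query:
SELECT account, amount FROM transactions WHERE amount = (SELECT MAX(amount) FROM transactions)

Result:
account | amount 
--------+--------
ACC-101 | 3221.26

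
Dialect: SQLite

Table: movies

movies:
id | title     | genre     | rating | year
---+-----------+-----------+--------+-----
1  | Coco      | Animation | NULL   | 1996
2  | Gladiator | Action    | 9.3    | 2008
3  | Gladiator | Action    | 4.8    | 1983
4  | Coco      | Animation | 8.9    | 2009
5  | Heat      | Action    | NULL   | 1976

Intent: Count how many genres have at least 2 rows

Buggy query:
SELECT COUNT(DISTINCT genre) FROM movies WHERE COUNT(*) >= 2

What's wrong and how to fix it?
Bug: WHERE filters individual rows, not groups, so a group-level COUNT is invalid there

Fix: Group first with HAVING COUNT(*) >= 2, then COUNT the resulting groups

Corrected query:
SELECT COUNT(*) FROM (SELECT genre FROM movies GROUP BY genre HAVING COUNT(*) >= 2)

Result:
COUNT(*)
--------
2       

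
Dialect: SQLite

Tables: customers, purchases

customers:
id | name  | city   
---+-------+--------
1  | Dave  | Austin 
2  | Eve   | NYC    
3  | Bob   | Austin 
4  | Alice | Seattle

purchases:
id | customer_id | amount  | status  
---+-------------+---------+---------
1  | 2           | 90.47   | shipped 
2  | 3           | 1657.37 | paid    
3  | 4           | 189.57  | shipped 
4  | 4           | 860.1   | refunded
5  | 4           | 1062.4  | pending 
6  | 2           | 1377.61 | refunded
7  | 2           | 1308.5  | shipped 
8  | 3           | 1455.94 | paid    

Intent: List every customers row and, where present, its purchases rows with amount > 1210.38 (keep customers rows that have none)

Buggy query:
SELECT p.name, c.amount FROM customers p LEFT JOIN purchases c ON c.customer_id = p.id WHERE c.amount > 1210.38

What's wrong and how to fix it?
Bug: A WHERE condition on the right-hand table after LEFT JOIN drops unmatched parents

Fix: Put 'c.amount > 1210.38' in the JOIN's ON clause instead of WHERE

Corrected query:
SELECT p.name, c.amount FROM customers p LEFT JOIN purchases c ON c.customer_id = p.id AND c.amount > 1210.38

Result:
name  | amount 
------+--------
Dave  | NULL   
Eve   | 1308.5 
Eve   | 1377.61
Bob   | 1455.94
Bob   | 1657.37
Alice | NULL   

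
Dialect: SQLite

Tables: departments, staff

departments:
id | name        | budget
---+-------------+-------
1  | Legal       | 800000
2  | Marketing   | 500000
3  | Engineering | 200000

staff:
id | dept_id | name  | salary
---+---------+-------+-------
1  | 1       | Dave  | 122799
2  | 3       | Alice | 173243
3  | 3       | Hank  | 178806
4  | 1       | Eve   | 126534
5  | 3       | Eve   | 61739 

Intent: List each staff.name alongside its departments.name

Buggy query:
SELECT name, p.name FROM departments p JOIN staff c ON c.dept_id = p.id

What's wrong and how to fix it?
Bug: 'name' exists in both joined tables, so the database can't tell which one is meant

Fix: Prefix ambiguous columns with the table alias

Corrected query:
SELECT c.name, p.name FROM departments p JOIN staff c ON c.dept_id = p.id

Result:
name  | name       
------+------------
Dave  | Legal      
Alice | Engineering
Hank  | Engineering
Eve   | Legal      
Eve   | Engineering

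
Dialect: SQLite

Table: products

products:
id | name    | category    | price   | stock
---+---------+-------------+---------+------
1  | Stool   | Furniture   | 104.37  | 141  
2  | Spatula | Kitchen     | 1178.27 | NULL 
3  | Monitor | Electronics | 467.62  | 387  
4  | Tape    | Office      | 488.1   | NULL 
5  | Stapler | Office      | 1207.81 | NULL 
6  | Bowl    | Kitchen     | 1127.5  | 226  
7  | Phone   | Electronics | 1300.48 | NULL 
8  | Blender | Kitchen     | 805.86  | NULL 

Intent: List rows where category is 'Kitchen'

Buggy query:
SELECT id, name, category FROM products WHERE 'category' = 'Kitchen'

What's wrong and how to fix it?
Bug: 'category' in single quotes is a string literal, not the column; the comparison is literal-vs-literal and never true

Fix: Reference the column as category without single quotes

Corrected query:
SELECT id, name, category FROM products WHERE category = 'Kitchen'

Result:
id | name    | category
---+---------+---------
2  | Spatula | Kitchen 
6  | Bowl    | Kitchen 
8  | Blender | Kitchen 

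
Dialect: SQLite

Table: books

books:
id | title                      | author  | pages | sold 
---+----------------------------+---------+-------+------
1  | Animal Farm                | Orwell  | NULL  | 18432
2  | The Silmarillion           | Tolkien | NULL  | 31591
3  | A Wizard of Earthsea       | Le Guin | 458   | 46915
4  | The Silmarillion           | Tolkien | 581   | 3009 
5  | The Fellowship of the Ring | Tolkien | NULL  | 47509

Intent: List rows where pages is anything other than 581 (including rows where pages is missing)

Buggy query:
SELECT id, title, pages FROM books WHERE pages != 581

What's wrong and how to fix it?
Bug: Inequality against NULL is unknown, not true; rows with NULL are dropped

Fix: Add an explicit OR pages IS NULL to include the missing-value rows

Corrected query:
SELECT id, title, pages FROM books WHERE pages != 581 OR pages IS NULL

Result:
id | title                      | pages
---+----------------------------+------
1  | Animal Farm                | NULL 
2  | The Silmarillion           | NULL 
3  | A Wizard of Earthsea       | 458  
5  | The Fellowship of the Ring | NULL 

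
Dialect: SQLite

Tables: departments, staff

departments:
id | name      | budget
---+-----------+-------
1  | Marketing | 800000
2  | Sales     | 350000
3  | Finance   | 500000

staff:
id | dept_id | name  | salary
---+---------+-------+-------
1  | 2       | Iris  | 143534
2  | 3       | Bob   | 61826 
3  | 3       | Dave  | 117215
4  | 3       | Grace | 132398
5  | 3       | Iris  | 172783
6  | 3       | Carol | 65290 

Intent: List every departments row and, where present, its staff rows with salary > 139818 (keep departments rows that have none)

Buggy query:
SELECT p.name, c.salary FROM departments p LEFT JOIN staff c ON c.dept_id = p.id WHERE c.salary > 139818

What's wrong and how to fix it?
Bug: A WHERE condition on the right-hand table after LEFT JOIN drops unmatched parents

Fix: Put 'c.salary > 139818' in the JOIN's ON clause instead of WHERE

Corrected query:
SELECT p.name, c.salary FROM departments p LEFT JOIN staff c ON c.dept_id = p.id AND c.salary > 139818

Result:
name      | salary
----------+-------
Marketing | NULL  
Sales     | 143534
Finance   | 172783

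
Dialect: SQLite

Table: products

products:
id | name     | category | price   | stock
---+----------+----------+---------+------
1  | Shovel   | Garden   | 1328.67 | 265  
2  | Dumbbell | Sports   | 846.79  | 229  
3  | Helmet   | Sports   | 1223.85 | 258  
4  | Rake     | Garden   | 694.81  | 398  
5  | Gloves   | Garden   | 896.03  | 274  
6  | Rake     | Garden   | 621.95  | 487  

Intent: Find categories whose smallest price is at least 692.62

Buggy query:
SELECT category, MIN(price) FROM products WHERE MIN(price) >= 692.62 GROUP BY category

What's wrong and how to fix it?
Bug: Aggregates like MIN are computed per group after WHERE runs

Fix: Replace WHERE with HAVING after the GROUP BY

Corrected query:
SELECT category, MIN(price) FROM products GROUP BY category HAVING MIN(price) >= 692.62

Result:
category | MIN(price)
---------+-----------
Sports   | 846.79    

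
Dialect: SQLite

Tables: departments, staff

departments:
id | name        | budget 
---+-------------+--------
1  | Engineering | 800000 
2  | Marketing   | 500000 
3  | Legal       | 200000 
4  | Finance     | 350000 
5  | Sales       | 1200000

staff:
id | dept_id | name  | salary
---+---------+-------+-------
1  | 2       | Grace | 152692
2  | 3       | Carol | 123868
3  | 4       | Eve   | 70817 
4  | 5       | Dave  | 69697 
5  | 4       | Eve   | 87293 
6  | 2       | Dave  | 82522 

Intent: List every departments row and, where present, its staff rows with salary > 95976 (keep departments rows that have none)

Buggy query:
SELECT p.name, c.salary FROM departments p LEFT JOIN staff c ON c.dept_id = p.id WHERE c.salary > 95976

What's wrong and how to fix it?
Bug: A WHERE condition on the right-hand table after LEFT JOIN drops unmatched parents

Fix: Put 'c.salary > 95976' in the JOIN's ON clause instead of WHERE

Corrected query:
SELECT p.name, c.salary FROM departments p LEFT JOIN staff c ON c.dept_id = p.id AND c.salary > 95976

Result:
name        | salary
------------+-------
Engineering | NULL  
Marketing   | 152692
Legal       | 123868
Finance     | NULL  
Sales       | NULL  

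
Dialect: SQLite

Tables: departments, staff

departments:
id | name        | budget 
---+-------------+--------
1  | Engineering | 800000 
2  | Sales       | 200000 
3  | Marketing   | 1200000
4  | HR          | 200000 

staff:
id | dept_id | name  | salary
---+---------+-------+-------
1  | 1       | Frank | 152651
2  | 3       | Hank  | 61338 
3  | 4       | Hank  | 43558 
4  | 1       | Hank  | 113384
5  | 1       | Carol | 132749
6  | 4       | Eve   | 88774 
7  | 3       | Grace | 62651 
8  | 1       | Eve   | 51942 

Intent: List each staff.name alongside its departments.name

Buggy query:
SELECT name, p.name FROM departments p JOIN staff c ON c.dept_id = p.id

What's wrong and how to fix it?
Bug: 'name' exists in both joined tables, so the database can't tell which one is meant

Fix: Prefix ambiguous columns with the table alias

Corrected query:
SELECT c.name, p.name FROM departments p JOIN staff c ON c.dept_id = p.id

Result:
name  | name       
------+------------
Frank | Engineering
Hank  | Marketing  
Hank  | HR         
Hank  | Engineering
Carol | Engineering
Eve   | HR         
Grace | Marketing  
Eve   | Engineering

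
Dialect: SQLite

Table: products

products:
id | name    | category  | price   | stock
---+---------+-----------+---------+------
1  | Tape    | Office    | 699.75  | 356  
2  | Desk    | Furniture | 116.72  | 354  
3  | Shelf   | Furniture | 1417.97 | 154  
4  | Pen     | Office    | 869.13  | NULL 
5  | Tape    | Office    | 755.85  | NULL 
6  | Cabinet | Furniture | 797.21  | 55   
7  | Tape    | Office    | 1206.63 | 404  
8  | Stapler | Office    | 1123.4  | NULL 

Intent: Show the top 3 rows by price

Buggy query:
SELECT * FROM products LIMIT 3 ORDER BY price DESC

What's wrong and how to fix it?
Bug: ORDER BY cannot follow LIMIT; LIMIT is the final clause

Fix: Sort with ORDER BY, then apply LIMIT

Corrected query:
SELECT * FROM products ORDER BY price DESC LIMIT 3

Result:
id | name    | category  | price   | stock
---+---------+-----------+---------+------
3  | Shelf   | Furniture | 1417.97 | 154  
7  | Tape    | Office    | 1206.63 | 404  
8  | Stapler | Office    | 1123.4  | NULL 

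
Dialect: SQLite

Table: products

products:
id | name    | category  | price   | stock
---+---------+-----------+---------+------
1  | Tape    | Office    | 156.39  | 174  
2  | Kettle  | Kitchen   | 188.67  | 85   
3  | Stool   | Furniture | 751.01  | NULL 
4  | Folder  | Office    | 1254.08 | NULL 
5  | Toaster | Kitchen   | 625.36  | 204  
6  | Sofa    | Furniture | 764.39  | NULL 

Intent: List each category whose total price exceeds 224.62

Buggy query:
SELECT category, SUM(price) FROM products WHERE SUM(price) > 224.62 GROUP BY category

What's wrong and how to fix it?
Bug: SUM(price) is an aggregate, but WHERE filters rows before aggregation

Fix: Use HAVING (which filters groups after aggregation) instead of WHERE

Corrected query:
SELECT category, SUM(price) FROM products GROUP BY category HAVING SUM(price) > 224.62

Result:
category  | SUM(price)
----------+-----------
Furniture | 1515.4    
Kitchen   | 814.03    
Office    | 1410.47   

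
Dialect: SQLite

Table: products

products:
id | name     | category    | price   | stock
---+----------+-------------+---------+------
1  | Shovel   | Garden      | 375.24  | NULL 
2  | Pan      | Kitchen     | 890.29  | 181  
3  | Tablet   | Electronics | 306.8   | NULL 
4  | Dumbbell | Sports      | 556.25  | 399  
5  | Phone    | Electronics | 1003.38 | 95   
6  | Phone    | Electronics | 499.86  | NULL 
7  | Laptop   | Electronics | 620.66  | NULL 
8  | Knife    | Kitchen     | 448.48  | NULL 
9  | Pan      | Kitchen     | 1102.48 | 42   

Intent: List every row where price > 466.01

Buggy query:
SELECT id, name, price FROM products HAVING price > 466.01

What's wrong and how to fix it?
Bug: This is a non-aggregate query (no GROUP BY, no aggregates), so in SQLite the HAVING clause is invalid here; a row-level condition belongs in WHERE

Fix: Replace HAVING with WHERE since the condition applies to individual rows

Corrected query:
SELECT id, name, price FROM products WHERE price > 466.01

Result:
id | name     | price  
---+----------+--------
2  | Pan      | 890.29 
4  | Dumbbell | 556.25 
5  | Phone    | 1003.38
6  | Phone    | 499.86 
7  | Laptop   | 620.66 
9  | Pan      | 1102.48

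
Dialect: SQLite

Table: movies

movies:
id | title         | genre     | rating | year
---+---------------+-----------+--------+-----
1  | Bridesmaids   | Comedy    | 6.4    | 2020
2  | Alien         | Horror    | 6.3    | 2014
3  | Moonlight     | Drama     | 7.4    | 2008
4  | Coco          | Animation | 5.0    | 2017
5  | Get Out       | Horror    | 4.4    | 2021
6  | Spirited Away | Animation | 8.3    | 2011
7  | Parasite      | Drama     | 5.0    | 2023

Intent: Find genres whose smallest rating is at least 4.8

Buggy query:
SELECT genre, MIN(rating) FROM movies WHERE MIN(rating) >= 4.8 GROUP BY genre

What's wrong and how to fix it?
Bug: Aggregates like MIN are computed per group after WHERE runs

Fix: Use HAVING for the per-group MIN condition

Corrected query:
SELECT genre, MIN(rating) FROM movies GROUP BY genre HAVING MIN(rating) >= 4.8

Result:
genre     | MIN(rating)
----------+------------
Animation | 5          
Comedy    | 6.4        
Drama     | 5          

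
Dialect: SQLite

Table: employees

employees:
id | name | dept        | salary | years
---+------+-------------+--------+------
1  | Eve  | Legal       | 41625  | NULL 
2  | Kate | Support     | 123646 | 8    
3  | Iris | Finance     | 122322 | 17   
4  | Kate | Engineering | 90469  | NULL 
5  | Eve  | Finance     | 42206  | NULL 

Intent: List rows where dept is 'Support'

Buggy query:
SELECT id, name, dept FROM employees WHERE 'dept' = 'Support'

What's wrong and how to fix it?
Bug: 'dept' in single quotes is a string literal, not the column; the comparison is literal-vs-literal and never true

Fix: Remove the quotes around the column name (or use double quotes for an identifier)

Corrected query:
SELECT id, name, dept FROM employees WHERE dept = 'Support'

Result:
id | name | dept   
---+------+--------
2  | Kate | Support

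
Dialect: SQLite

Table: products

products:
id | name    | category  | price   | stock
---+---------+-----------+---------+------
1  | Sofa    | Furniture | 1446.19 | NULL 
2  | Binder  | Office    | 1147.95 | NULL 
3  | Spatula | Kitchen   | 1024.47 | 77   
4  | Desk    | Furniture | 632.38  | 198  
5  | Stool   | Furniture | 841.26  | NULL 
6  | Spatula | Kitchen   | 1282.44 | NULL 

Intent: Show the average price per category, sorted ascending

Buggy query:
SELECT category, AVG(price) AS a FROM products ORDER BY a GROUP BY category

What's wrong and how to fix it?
Bug: GROUP BY must precede ORDER BY

Fix: Reorder: SELECT … FROM … GROUP BY … ORDER BY …

Corrected query:
SELECT category, AVG(price) AS a FROM products GROUP BY category ORDER BY a

Result:
category  | a         
----------+-----------
Furniture | 973.276667
Office    | 1147.95   
Kitchen   | 1153.455  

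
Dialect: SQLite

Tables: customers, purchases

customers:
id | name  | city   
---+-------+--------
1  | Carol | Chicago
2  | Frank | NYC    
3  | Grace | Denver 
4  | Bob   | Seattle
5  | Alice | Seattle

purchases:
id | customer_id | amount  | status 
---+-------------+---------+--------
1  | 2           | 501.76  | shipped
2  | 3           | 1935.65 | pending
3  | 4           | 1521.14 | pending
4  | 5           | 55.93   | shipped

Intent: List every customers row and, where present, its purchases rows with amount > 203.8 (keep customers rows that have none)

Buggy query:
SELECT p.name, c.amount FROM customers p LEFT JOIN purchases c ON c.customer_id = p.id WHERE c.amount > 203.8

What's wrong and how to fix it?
Bug: Filtering c.amount in WHERE discards the NULL rows produced by LEFT JOIN, turning it into an inner join

Fix: Put 'c.amount > 203.8' in the JOIN's ON clause instead of WHERE

Corrected query:
SELECT p.name, c.amount FROM customers p LEFT JOIN purchases c ON c.customer_id = p.id AND c.amount > 203.8

Result:
name  | amount 
------+--------
Carol | NULL   
Frank | 501.76 
Grace | 1935.65
Bob   | 1521.14
Alice | NULL   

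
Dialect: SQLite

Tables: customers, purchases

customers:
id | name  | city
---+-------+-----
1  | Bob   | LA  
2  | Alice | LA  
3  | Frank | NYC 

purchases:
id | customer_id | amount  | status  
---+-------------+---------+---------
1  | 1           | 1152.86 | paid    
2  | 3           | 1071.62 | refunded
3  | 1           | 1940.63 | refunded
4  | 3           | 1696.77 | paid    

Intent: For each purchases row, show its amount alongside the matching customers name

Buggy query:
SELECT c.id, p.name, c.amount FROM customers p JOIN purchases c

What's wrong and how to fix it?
Bug: Missing join condition: each purchases row is matched to all customers rows instead of just its own

Fix: Specify the join condition linking the foreign key to the parent id

Corrected query:
SELECT c.id, p.name, c.amount FROM customers p JOIN purchases c ON c.customer_id = p.id

Result:
id | name  | amount 
---+-------+--------
1  | Bob   | 1152.86
2  | Frank | 1071.62
3  | Bob   | 1940.63
4  | Frank | 1696.77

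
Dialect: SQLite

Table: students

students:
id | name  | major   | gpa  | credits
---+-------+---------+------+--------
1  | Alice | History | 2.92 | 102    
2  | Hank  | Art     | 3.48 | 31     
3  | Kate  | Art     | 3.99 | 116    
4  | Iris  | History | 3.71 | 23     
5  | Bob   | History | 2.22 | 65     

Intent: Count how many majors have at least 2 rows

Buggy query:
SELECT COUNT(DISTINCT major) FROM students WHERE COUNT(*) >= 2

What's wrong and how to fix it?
Bug: WHERE filters individual rows, not groups, so a group-level COUNT is invalid there

Fix: Use a subquery that GROUPs and filters with HAVING, then count its rows

Corrected query:
SELECT COUNT(*) FROM (SELECT major FROM students GROUP BY major HAVING COUNT(*) >= 2)

Result:
COUNT(*)
--------
2       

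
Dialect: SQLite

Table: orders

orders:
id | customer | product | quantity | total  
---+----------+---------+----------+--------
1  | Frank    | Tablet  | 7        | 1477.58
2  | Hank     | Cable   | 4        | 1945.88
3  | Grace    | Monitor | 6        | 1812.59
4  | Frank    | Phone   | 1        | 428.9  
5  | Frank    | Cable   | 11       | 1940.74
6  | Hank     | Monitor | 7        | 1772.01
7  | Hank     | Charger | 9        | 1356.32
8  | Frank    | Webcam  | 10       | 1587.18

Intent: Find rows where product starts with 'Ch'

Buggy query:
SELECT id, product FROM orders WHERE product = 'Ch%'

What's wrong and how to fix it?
Bug: '=' compares the literal string including the % character; pattern matching needs LIKE

Fix: Use LIKE for wildcard pattern matching

Corrected query:
SELECT id, product FROM orders WHERE product LIKE 'Ch%'

Result:
id | product
---+--------
7  | Charger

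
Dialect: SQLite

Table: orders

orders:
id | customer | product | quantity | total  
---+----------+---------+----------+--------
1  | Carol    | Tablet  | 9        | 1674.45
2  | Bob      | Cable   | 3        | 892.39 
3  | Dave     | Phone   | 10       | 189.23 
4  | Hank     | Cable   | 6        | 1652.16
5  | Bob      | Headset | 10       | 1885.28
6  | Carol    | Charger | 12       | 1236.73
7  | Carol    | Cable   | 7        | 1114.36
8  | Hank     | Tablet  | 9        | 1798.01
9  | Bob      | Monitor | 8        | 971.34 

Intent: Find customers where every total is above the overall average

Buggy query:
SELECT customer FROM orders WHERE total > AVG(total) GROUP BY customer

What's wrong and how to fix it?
Bug: AVG() is an aggregate; it can't sit directly in WHERE

Fix: Compute the overall average in a scalar subquery and compare each group's MIN against it in HAVING

Corrected query:
SELECT customer FROM orders GROUP BY customer HAVING MIN(total) > (SELECT AVG(total) FROM orders)

Result:
customer
--------
Hank    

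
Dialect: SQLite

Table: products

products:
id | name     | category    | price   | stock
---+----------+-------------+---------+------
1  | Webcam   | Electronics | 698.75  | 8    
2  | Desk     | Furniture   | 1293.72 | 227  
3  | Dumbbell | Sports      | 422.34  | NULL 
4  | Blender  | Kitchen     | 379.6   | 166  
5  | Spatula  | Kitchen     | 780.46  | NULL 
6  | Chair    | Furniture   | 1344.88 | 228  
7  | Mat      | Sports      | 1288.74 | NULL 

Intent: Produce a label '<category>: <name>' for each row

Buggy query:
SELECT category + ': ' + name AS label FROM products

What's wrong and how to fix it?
Bug: SQLite uses || for string concatenation; + coerces text to numbers (yielding 0)

Fix: Replace + with || to concatenate text

Corrected query:
SELECT category || ': ' || name AS label FROM products

Result:
label              
-------------------
Electronics: Webcam
Furniture: Desk    
Sports: Dumbbell   
Kitchen: Blender   
Kitchen: Spatula   
Furniture: Chair   
Sports: Mat        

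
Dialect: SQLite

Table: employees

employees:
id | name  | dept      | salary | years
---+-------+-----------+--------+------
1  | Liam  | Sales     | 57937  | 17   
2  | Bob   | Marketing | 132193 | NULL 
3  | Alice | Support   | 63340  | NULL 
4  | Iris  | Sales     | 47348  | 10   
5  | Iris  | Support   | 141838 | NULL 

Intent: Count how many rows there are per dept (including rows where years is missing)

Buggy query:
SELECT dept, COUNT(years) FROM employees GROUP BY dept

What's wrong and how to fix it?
Bug: COUNT(column) counts non-NULL values only; rows with NULL years aren't counted

Fix: Replace COUNT(years) with COUNT(*)

Corrected query:
SELECT dept, COUNT(*) FROM employees GROUP BY dept

Result:
dept      | COUNT(*)
----------+---------
Marketing | 1       
Sales     | 2       
Support   | 2       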